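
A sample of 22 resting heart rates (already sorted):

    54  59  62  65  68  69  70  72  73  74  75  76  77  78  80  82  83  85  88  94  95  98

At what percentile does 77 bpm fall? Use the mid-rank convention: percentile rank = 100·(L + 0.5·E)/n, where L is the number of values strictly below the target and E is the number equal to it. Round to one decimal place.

Count below 77: L = 12; count equal: E = 1; n = 22.
Percentile rank = 100·(12 + 0.5·1)/22 = 100·12.5/22 = 56.82.

56.8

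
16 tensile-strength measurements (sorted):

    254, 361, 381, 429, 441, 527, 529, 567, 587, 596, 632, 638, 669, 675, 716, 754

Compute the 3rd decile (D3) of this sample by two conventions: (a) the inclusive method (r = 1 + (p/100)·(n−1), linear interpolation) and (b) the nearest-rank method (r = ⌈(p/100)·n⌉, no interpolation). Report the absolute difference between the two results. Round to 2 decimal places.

n = 16.
(a) r = 5.5; between ranks 5 (441) and 6 (527): 484.
(b) the nearest-rank method: rank 5 → 441.
|484 − 441| = 43.

43.00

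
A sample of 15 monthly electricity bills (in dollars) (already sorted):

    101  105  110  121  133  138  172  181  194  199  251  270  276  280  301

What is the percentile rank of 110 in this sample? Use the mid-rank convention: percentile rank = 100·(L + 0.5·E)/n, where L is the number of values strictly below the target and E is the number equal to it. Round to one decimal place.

16.7

Count below 110: L = 2; count equal: E = 1; n = 15.
Percentile rank = 100·(2 + 0.5·1)/15 = 100·2.5/15 = 16.67.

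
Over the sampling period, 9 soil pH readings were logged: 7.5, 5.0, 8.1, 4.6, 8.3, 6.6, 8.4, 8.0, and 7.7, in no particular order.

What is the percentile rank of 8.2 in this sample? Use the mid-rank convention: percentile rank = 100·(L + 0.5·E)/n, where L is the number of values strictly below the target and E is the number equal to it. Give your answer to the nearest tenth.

77.8

Sorted: 4.6, 5.0, 6.6, 7.5, 7.7, 8.0, 8.1, 8.3, 8.4.
Count below 8.2: L = 7; count equal: E = 0; n = 9.
Percentile rank = 100·(7 + 0.5·0)/9 = 100·7/9 = 77.78.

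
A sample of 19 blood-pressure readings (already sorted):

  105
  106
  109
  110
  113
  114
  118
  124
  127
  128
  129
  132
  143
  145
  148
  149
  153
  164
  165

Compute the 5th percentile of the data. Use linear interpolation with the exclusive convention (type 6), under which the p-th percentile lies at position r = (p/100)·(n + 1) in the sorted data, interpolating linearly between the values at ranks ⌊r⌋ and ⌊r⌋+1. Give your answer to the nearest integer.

n = 19.
r = (5/100)·(19 + 1) = 1.
r is an integer, so P5 is the value at rank 1: 105.

105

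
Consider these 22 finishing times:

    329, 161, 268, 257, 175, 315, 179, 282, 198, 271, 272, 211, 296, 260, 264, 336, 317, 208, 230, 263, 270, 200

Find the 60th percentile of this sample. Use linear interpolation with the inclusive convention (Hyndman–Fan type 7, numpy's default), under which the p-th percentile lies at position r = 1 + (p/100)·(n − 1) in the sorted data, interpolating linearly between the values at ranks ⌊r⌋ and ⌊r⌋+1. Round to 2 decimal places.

269.20

Sorted: 161, 175, 179, 198, 200, 208, 211, 230, 257, 260, 263, 264, 268, 270, 271, 272, 282, 296, 315, 317, 329, 336.
n = 22.
r = 1 + (60/100)·(22 − 1) = 1 + 12.6 = 13.6.
Rank 13 is 268 and rank 14 is 270.
Interpolate: 268 + 0.6·(270 − 268) = 268 + 0.6·2 = 269.2.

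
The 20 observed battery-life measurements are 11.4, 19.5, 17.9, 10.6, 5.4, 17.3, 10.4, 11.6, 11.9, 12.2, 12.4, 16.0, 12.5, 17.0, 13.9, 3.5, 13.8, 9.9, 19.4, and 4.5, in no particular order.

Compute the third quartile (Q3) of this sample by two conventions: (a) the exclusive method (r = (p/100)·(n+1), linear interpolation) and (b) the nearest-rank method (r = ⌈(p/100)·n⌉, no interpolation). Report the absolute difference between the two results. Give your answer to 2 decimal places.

0.75

Sorted: 3.5, 4.5, 5.4, 9.9, 10.4, 10.6, 11.4, 11.6, 11.9, 12.2, 12.4, 12.5, 13.8, 13.9, 16.0, 17.0, 17.3, 17.9, 19.4, 19.5.
n = 20.
(a) r = 15.75; between ranks 15 (16.0) and 16 (17.0): 16.75.
(b) the nearest-rank method: rank 15 → 16.
|16.75 − 16| = 0.75.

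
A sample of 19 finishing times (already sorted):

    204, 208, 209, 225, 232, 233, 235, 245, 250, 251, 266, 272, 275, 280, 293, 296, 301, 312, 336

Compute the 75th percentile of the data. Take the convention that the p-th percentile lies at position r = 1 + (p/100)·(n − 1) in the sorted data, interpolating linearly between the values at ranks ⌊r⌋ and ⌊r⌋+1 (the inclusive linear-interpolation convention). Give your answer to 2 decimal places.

286.50

n = 19.
r = 1 + (75/100)·(19 − 1) = 1 + 13.5 = 14.5.
Rank 14 is 280 and rank 15 is 293.
Interpolate: 280 + 0.5·(293 − 280) = 280 + 0.5·13 = 286.5.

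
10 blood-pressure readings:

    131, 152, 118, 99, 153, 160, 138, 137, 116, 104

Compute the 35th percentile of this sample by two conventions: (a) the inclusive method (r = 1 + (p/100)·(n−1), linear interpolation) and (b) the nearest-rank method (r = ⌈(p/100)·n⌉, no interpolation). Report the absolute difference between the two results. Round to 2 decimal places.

Sorted: 99, 104, 116, 118, 131, 137, 138, 152, 153, 160.
n = 10.
(a) r = 4.15; between ranks 4 (118) and 5 (131): 119.95.
(b) the nearest-rank method: rank 4 → 118.
|119.95 − 118| = 1.95.

1.95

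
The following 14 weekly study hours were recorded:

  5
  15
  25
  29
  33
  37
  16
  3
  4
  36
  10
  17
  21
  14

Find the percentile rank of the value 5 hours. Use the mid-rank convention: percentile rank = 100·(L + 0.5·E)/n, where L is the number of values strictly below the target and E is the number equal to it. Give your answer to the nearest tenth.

Sorted: 3, 4, 5, 10, 14, 15, 16, 17, 21, 25, 29, 33, 36, 37.
Count below 5: L = 2; count equal: E = 1; n = 14.
Percentile rank = 100·(2 + 0.5·1)/14 = 100·2.5/14 = 17.86.

17.9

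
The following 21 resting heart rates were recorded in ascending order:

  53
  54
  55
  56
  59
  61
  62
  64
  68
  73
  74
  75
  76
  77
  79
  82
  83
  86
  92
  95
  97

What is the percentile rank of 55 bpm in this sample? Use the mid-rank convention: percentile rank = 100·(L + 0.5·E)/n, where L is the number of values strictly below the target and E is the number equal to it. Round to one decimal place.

11.9

Count below 55: L = 2; count equal: E = 1; n = 21.
Percentile rank = 100·(2 + 0.5·1)/21 = 100·2.5/21 = 11.9.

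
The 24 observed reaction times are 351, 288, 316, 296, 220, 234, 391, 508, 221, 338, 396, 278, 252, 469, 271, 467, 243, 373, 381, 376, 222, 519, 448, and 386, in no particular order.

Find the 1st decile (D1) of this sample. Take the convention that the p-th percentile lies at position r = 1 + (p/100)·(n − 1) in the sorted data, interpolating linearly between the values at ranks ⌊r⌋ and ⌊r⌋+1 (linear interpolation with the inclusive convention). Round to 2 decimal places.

Sorted: 220, 221, 222, 234, 243, 252, 271, 278, 288, 296, 316, 338, 351, 373, 376, 381, 386, 391, 396, 448, 467, 469, 508, 519.
n = 24.
r = 1 + (10/100)·(24 − 1) = 1 + 2.3 = 3.3.
Rank 3 is 222 and rank 4 is 234.
Interpolate: 222 + 0.3·(234 − 222) = 222 + 0.3·12 = 225.6.

225.60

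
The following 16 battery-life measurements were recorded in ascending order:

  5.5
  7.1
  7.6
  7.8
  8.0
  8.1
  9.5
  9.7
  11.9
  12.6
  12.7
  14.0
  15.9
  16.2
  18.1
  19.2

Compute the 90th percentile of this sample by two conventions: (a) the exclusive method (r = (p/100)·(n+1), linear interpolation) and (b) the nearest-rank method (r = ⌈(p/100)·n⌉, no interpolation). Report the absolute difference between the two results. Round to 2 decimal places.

n = 16.
(a) r = 15.3; between ranks 15 (18.1) and 16 (19.2): 18.43.
(b) the nearest-rank method: rank 15 → 18.1.
|18.43 − 18.1| = 0.33.

0.33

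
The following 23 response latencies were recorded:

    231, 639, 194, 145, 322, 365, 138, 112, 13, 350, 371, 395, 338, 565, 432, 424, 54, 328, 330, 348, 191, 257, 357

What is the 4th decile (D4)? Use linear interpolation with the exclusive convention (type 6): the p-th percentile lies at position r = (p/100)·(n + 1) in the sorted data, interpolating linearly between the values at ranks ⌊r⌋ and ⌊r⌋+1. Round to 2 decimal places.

Sorted: 13, 54, 112, 138, 145, 191, 194, 231, 257, 322, 328, 330, 338, 348, 350, 357, 365, 371, 395, 424, 432, 565, 639.
n = 23.
r = (40/100)·(23 + 1) = 9.6.
Rank 9 is 257 and rank 10 is 322.
Interpolate: 257 + 0.6·(322 − 257) = 257 + 0.6·65 = 296.

296.00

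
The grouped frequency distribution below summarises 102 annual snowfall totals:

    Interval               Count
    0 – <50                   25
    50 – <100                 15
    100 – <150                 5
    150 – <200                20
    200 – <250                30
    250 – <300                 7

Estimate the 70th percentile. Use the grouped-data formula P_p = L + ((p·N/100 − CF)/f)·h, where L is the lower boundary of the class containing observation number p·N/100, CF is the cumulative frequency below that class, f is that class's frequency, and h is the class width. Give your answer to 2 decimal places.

N = 102; target position k = 70/100 · 102 = 71.4.
Cumulative frequencies: 25, 40, 45, 65, 95, 102.
Observation 71.4 falls in the class 200 – <250.
L = 200, CF = 65, f = 30, h = 50.
P70 = 200 + ((71.4 − 65)/30)·50 = 200 + 10.6667 = 210.667.

210.67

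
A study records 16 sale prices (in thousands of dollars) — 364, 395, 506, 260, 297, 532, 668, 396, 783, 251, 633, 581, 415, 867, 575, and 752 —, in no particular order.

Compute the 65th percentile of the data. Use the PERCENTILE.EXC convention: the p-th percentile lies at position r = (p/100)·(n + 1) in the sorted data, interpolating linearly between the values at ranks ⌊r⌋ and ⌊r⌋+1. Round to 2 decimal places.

Sorted: 251, 260, 297, 364, 395, 396, 415, 506, 532, 575, 581, 633, 668, 752, 783, 867.
n = 16.
r = (65/100)·(16 + 1) = 11.05.
Rank 11 is 581 and rank 12 is 633.
Interpolate: 581 + 0.05·(633 − 581) = 581 + 0.05·52 = 583.6.

583.60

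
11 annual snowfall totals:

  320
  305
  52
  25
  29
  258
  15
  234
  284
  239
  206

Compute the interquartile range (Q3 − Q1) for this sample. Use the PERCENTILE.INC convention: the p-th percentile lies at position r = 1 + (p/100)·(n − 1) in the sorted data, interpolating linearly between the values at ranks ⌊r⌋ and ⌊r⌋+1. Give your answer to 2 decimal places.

Sorted: 15, 25, 29, 52, 206, 234, 239, 258, 284, 305, 320.
n = 11.
P25: r = 3.5; ranks 3–4 are 29, 52; interpolating gives 40.5.
P75: r = 8.5; ranks 8–9 are 258, 284; interpolating gives 271.
Difference: 271 − 40.5 = 230.5.

230.50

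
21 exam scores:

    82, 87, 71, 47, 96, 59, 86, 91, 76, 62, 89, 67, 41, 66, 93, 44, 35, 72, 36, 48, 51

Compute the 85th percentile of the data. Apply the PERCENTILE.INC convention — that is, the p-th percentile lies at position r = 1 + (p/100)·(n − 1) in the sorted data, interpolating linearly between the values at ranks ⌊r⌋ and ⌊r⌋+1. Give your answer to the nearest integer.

Sorted: 35, 36, 41, 44, 47, 48, 51, 59, 62, 66, 67, 71, 72, 76, 82, 86, 87, 89, 91, 93, 96.
n = 21.
r = 1 + (85/100)·(21 − 1) = 1 + 17 = 18.
r is an integer, so P85 is the value at rank 18: 89.

89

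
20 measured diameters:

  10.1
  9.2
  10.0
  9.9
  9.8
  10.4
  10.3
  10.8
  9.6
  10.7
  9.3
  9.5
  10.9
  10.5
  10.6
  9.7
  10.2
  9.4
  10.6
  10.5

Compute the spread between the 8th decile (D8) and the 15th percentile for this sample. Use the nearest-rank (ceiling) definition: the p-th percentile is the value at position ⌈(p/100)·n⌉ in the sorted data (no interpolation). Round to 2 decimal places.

1.20

Sorted: 9.2, 9.3, 9.4, 9.5, 9.6, 9.7, 9.8, 9.9, 10.0, 10.1, 10.2, 10.3, 10.4, 10.5, 10.5, 10.6, 10.6, 10.7, 10.8, 10.9.
n = 20.
P15: rank ⌈15/100·20⌉ = 3 → 9.4.
P80: rank ⌈80/100·20⌉ = 16 → 10.6.
Difference: 10.6 − 9.4 = 1.2.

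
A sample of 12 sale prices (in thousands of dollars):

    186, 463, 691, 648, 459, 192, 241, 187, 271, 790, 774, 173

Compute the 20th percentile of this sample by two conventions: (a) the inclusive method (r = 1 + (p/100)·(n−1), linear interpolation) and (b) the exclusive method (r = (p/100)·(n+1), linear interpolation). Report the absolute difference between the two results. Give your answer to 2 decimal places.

1.40

Sorted: 173, 186, 187, 192, 241, 271, 459, 463, 648, 691, 774, 790.
n = 12.
(a) r = 3.2; between ranks 3 (187) and 4 (192): 188.
(b) r = 2.6; between ranks 2 (186) and 3 (187): 186.6.
|188 − 186.6| = 1.4.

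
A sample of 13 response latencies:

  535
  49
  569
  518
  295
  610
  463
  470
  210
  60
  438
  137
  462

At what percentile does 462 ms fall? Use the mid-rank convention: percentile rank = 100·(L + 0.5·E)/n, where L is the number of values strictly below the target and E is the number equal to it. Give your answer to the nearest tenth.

Sorted: 49, 60, 137, 210, 295, 438, 462, 463, 470, 518, 535, 569, 610.
Count below 462: L = 6; count equal: E = 1; n = 13.
Percentile rank = 100·(6 + 0.5·1)/13 = 100·6.5/13 = 50.

50.0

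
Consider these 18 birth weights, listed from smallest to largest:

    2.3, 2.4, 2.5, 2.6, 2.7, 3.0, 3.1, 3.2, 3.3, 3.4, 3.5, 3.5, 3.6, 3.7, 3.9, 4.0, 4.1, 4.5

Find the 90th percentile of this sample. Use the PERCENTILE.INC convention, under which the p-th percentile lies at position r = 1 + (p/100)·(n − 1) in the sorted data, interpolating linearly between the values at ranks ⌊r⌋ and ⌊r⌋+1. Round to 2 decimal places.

4.03

n = 18.
r = 1 + (90/100)·(18 − 1) = 1 + 15.3 = 16.3.
Rank 16 is 4.0 and rank 17 is 4.1.
Interpolate: 4.0 + 0.3·(4.1 − 4.0) = 4.0 + 0.3·0.1 = 4.03.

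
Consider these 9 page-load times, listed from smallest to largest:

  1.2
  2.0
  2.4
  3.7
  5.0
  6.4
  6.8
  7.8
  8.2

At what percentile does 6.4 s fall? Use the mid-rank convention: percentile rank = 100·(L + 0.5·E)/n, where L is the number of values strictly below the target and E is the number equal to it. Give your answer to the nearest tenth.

61.1

Count below 6.4: L = 5; count equal: E = 1; n = 9.
Percentile rank = 100·(5 + 0.5·1)/9 = 100·5.5/9 = 61.11.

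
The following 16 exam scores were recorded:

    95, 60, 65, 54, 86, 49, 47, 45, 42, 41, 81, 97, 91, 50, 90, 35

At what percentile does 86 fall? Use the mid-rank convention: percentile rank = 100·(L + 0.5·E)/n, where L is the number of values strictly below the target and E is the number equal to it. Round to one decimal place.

Sorted: 35, 41, 42, 45, 47, 49, 50, 54, 60, 65, 81, 86, 90, 91, 95, 97.
Count below 86: L = 11; count equal: E = 1; n = 16.
Percentile rank = 100·(11 + 0.5·1)/16 = 100·11.5/16 = 71.88.

71.9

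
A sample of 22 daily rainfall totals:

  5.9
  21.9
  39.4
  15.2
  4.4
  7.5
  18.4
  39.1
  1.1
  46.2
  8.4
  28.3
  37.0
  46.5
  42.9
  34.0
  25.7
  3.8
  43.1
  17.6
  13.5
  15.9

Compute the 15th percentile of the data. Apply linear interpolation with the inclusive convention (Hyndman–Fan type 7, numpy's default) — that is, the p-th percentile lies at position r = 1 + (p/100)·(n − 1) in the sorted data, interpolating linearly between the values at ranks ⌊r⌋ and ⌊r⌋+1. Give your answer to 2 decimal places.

Sorted: 1.1, 3.8, 4.4, 5.9, 7.5, 8.4, 13.5, 15.2, 15.9, 17.6, 18.4, 21.9, 25.7, 28.3, 34.0, 37.0, 39.1, 39.4, 42.9, 43.1, 46.2, 46.5.
n = 22.
r = 1 + (15/100)·(22 − 1) = 1 + 3.15 = 4.15.
Rank 4 is 5.9 and rank 5 is 7.5.
Interpolate: 5.9 + 0.15·(7.5 − 5.9) = 5.9 + 0.15·1.6 = 6.14.

6.14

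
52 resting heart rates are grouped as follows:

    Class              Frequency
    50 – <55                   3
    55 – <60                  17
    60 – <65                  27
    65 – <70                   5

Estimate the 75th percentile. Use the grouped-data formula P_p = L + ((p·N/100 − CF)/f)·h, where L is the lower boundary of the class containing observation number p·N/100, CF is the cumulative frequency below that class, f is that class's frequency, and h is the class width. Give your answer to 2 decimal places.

63.52

N = 52; target position k = 75/100 · 52 = 39.
Cumulative frequencies: 3, 20, 47, 52.
Observation 39 falls in the class 60 – <65.
L = 60, CF = 20, f = 27, h = 5.
P75 = 60 + ((39 − 20)/27)·5 = 60 + 3.51852 = 63.5185.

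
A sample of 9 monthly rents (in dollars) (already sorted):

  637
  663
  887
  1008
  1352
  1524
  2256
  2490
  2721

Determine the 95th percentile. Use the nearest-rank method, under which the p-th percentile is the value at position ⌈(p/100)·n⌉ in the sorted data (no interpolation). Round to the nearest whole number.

2721

n = 9.
Position = ⌈95/100 · 9⌉ = ⌈8.55⌉ = 9.
The value at rank 9 is 2721.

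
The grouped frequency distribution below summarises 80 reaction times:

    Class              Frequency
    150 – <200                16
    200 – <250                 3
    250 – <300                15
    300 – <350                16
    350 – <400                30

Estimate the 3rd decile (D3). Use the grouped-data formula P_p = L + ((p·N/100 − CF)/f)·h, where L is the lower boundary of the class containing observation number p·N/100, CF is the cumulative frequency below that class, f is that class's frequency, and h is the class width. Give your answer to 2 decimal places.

266.67

N = 80; target position k = 30/100 · 80 = 24.
Cumulative frequencies: 16, 19, 34, 50, 80.
Observation 24 falls in the class 250 – <300.
L = 250, CF = 19, f = 15, h = 50.
P30 = 250 + ((24 − 19)/15)·50 = 250 + 16.6667 = 266.667.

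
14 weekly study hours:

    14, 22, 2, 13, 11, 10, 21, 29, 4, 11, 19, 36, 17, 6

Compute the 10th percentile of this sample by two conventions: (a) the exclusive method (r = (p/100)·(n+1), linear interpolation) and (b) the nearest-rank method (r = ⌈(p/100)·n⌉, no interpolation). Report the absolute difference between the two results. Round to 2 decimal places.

Sorted: 2, 4, 6, 10, 11, 11, 13, 14, 17, 19, 21, 22, 29, 36.
n = 14.
(a) r = 1.5; between ranks 1 (2) and 2 (4): 3.
(b) the nearest-rank method: rank 2 → 4.
|3 − 4| = 1.

1.00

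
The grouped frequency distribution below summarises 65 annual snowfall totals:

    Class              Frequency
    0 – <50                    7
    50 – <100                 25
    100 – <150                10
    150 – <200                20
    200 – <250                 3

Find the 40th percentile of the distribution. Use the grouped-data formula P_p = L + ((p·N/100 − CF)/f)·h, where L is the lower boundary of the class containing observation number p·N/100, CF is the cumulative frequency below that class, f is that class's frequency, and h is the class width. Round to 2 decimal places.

N = 65; target position k = 40/100 · 65 = 26.
Cumulative frequencies: 7, 32, 42, 62, 65.
Observation 26 falls in the class 50 – <100.
L = 50, CF = 7, f = 25, h = 50.
P40 = 50 + ((26 − 7)/25)·50 = 50 + 38 = 88.

88.00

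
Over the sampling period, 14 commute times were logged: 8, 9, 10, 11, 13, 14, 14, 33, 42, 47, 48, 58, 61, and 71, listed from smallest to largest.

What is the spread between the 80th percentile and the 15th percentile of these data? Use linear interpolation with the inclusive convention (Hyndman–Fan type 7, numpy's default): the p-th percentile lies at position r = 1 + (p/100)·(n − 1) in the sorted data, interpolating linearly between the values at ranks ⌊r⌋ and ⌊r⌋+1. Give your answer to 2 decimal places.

n = 14.
P15: r = 2.95; ranks 2–3 are 9, 10; interpolating gives 9.95.
P80: r = 11.4; ranks 11–12 are 48, 58; interpolating gives 52.
Difference: 52 − 9.95 = 42.05.

42.05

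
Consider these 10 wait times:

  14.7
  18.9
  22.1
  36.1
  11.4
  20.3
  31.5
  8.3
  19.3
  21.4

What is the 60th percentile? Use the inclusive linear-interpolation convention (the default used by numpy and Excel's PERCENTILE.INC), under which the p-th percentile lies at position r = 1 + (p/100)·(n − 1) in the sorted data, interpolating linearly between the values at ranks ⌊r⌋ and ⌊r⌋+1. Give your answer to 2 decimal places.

20.74

Sorted: 8.3, 11.4, 14.7, 18.9, 19.3, 20.3, 21.4, 22.1, 31.5, 36.1.
n = 10.
r = 1 + (60/100)·(10 − 1) = 1 + 5.4 = 6.4.
Rank 6 is 20.3 and rank 7 is 21.4.
Interpolate: 20.3 + 0.4·(21.4 − 20.3) = 20.3 + 0.4·1.1 = 20.74.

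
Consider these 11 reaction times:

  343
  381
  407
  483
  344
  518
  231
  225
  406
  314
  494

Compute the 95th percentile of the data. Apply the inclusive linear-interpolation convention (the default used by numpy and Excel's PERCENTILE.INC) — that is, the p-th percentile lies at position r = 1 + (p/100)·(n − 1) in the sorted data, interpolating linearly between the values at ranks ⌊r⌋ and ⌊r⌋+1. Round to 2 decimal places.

506.00

Sorted: 225, 231, 314, 343, 344, 381, 406, 407, 483, 494, 518.
n = 11.
r = 1 + (95/100)·(11 − 1) = 1 + 9.5 = 10.5.
Rank 10 is 494 and rank 11 is 518.
Interpolate: 494 + 0.5·(518 − 494) = 494 + 0.5·24 = 506.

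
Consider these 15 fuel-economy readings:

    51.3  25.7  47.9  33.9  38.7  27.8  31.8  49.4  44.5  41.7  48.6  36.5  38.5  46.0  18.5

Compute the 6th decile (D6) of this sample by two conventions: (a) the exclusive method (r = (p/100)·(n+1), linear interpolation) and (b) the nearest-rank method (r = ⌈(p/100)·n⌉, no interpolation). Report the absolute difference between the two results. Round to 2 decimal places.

Sorted: 18.5, 25.7, 27.8, 31.8, 33.9, 36.5, 38.5, 38.7, 41.7, 44.5, 46.0, 47.9, 48.6, 49.4, 51.3.
n = 15.
(a) r = 9.6; between ranks 9 (41.7) and 10 (44.5): 43.38.
(b) the nearest-rank method: rank 9 → 41.7.
|43.38 − 41.7| = 1.68.

1.68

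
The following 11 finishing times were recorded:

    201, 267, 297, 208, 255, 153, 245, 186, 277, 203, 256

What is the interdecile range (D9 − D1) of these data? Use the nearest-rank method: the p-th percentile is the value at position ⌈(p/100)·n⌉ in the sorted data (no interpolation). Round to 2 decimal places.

91.00

Sorted: 153, 186, 201, 203, 208, 245, 255, 256, 267, 277, 297.
n = 11.
P10: rank ⌈10/100·11⌉ = 2 → 186.
P90: rank ⌈90/100·11⌉ = 10 → 277.
Difference: 277 − 186 = 91.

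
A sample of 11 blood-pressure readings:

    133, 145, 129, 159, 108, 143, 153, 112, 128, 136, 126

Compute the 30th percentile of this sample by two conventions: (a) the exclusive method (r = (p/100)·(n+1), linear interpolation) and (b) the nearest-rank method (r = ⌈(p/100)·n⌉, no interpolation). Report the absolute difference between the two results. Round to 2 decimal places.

Sorted: 108, 112, 126, 128, 129, 133, 136, 143, 145, 153, 159.
n = 11.
(a) r = 3.6; between ranks 3 (126) and 4 (128): 127.2.
(b) the nearest-rank method: rank 4 → 128.
|127.2 − 128| = 0.8.

0.80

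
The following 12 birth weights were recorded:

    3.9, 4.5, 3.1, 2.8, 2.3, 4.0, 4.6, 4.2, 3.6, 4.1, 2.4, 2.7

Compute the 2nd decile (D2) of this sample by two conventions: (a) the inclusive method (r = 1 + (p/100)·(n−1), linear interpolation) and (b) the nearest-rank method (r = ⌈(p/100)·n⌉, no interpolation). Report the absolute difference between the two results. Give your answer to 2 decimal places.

0.02

Sorted: 2.3, 2.4, 2.7, 2.8, 3.1, 3.6, 3.9, 4.0, 4.1, 4.2, 4.5, 4.6.
n = 12.
(a) r = 3.2; between ranks 3 (2.7) and 4 (2.8): 2.72.
(b) the nearest-rank method: rank 3 → 2.7.
|2.72 − 2.7| = 0.02.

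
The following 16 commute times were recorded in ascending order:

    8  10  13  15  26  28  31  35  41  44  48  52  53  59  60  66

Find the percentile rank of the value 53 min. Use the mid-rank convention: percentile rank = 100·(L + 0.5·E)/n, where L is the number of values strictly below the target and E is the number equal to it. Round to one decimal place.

78.1

Count below 53: L = 12; count equal: E = 1; n = 16.
Percentile rank = 100·(12 + 0.5·1)/16 = 100·12.5/16 = 78.12.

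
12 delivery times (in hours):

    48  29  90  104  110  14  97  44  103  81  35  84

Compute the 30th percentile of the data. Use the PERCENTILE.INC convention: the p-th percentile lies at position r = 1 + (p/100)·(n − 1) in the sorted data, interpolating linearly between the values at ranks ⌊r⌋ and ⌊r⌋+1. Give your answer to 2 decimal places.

Sorted: 14, 29, 35, 44, 48, 81, 84, 90, 97, 103, 104, 110.
n = 12.
r = 1 + (30/100)·(12 − 1) = 1 + 3.3 = 4.3.
Rank 4 is 44 and rank 5 is 48.
Interpolate: 44 + 0.3·(48 − 44) = 44 + 0.3·4 = 45.2.

45.20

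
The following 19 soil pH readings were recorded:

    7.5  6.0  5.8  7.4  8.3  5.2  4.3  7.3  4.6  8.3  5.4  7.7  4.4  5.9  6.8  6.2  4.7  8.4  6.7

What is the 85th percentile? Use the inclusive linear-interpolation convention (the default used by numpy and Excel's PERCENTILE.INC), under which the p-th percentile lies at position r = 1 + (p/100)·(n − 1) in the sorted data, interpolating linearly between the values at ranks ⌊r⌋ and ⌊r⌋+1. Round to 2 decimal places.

7.88

Sorted: 4.3, 4.4, 4.6, 4.7, 5.2, 5.4, 5.8, 5.9, 6.0, 6.2, 6.7, 6.8, 7.3, 7.4, 7.5, 7.7, 8.3, 8.3, 8.4.
n = 19.
r = 1 + (85/100)·(19 − 1) = 1 + 15.3 = 16.3.
Rank 16 is 7.7 and rank 17 is 8.3.
Interpolate: 7.7 + 0.3·(8.3 − 7.7) = 7.7 + 0.3·0.6 = 7.88.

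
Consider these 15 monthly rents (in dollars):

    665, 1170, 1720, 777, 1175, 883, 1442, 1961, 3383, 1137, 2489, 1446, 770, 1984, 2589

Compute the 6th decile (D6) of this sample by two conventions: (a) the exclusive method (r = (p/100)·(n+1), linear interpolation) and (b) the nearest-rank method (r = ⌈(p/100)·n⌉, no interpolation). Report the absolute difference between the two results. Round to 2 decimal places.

164.40

Sorted: 665, 770, 777, 883, 1137, 1170, 1175, 1442, 1446, 1720, 1961, 1984, 2489, 2589, 3383.
n = 15.
(a) r = 9.6; between ranks 9 (1446) and 10 (1720): 1610.4.
(b) the nearest-rank method: rank 9 → 1446.
|1610.4 − 1446| = 164.4.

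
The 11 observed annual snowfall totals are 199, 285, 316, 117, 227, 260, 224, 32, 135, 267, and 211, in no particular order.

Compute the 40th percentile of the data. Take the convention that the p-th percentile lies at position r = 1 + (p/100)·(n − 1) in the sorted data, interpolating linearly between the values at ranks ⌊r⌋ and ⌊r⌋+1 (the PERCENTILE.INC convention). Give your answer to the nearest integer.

Sorted: 32, 117, 135, 199, 211, 224, 227, 260, 267, 285, 316.
n = 11.
r = 1 + (40/100)·(11 − 1) = 1 + 4 = 5.
r is an integer, so P40 is the value at rank 5: 211.

211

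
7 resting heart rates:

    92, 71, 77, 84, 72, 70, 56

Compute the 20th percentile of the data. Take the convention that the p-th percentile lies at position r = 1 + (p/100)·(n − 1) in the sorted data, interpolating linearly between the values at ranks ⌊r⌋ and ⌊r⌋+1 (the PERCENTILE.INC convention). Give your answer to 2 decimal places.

70.20

Sorted: 56, 70, 71, 72, 77, 84, 92.
n = 7.
r = 1 + (20/100)·(7 − 1) = 1 + 1.2 = 2.2.
Rank 2 is 70 and rank 3 is 71.
Interpolate: 70 + 0.2·(71 − 70) = 70 + 0.2·1 = 70.2.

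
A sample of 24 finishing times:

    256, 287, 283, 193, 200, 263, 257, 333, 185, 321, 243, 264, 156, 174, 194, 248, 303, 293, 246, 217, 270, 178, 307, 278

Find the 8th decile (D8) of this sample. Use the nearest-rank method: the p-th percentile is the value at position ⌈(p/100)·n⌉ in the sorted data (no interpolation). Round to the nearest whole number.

293

Sorted: 156, 174, 178, 185, 193, 194, 200, 217, 243, 246, 248, 256, 257, 263, 264, 270, 278, 283, 287, 293, 303, 307, 321, 333.
n = 24.
Position = ⌈80/100 · 24⌉ = ⌈19.2⌉ = 20.
The value at rank 20 is 293.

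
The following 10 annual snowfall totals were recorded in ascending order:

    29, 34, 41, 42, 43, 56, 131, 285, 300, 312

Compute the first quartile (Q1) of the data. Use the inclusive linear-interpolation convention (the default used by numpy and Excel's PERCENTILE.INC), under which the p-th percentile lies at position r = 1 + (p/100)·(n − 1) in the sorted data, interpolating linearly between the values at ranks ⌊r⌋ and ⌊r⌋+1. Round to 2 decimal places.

41.25

n = 10.
r = 1 + (25/100)·(10 − 1) = 1 + 2.25 = 3.25.
Rank 3 is 41 and rank 4 is 42.
Interpolate: 41 + 0.25·(42 − 41) = 41 + 0.25·1 = 41.25.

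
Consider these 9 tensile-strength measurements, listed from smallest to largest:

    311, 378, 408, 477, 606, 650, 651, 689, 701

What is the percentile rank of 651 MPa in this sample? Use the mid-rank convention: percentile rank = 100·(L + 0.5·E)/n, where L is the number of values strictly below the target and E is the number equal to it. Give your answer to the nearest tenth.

Count below 651: L = 6; count equal: E = 1; n = 9.
Percentile rank = 100·(6 + 0.5·1)/9 = 100·6.5/9 = 72.22.

72.2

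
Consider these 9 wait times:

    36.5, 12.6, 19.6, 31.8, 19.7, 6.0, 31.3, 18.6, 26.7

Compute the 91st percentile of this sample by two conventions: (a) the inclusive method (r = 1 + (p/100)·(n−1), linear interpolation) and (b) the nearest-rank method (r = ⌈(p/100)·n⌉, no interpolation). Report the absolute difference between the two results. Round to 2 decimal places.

Sorted: 6.0, 12.6, 18.6, 19.6, 19.7, 26.7, 31.3, 31.8, 36.5.
n = 9.
(a) r = 8.28; between ranks 8 (31.8) and 9 (36.5): 33.116.
(b) the nearest-rank method: rank 9 → 36.5.
|33.116 − 36.5| = 3.384.

3.38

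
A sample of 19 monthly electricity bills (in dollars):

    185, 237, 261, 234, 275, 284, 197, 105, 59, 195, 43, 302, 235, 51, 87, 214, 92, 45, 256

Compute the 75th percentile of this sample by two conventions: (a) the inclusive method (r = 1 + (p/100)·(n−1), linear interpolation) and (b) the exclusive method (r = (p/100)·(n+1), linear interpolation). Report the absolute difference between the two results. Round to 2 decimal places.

Sorted: 43, 45, 51, 59, 87, 92, 105, 185, 195, 197, 214, 234, 235, 237, 256, 261, 275, 284, 302.
n = 19.
(a) r = 14.5; between ranks 14 (237) and 15 (256): 246.5.
(b) r = 15 → value at rank 15 = 256.
|246.5 − 256| = 9.5.

9.50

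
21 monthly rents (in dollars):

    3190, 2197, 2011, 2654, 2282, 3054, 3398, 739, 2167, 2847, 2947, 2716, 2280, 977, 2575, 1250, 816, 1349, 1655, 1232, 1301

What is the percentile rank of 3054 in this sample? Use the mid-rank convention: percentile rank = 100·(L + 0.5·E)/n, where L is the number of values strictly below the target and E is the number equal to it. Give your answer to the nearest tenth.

Sorted: 739, 816, 977, 1232, 1250, 1301, 1349, 1655, 2011, 2167, 2197, 2280, 2282, 2575, 2654, 2716, 2847, 2947, 3054, 3190, 3398.
Count below 3054: L = 18; count equal: E = 1; n = 21.
Percentile rank = 100·(18 + 0.5·1)/21 = 100·18.5/21 = 88.1.

88.1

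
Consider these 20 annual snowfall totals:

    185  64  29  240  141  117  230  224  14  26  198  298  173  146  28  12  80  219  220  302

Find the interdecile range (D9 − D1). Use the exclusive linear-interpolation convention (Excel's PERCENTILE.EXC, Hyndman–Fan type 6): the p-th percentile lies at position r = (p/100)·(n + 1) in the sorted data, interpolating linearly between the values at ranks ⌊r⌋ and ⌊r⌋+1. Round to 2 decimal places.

Sorted: 12, 14, 26, 28, 29, 64, 80, 117, 141, 146, 173, 185, 198, 219, 220, 224, 230, 240, 298, 302.
n = 20.
P10: r = 2.1; ranks 2–3 are 14, 26; interpolating gives 15.2.
P90: r = 18.9; ranks 18–19 are 240, 298; interpolating gives 292.2.
Difference: 292.2 − 15.2 = 277.

277.00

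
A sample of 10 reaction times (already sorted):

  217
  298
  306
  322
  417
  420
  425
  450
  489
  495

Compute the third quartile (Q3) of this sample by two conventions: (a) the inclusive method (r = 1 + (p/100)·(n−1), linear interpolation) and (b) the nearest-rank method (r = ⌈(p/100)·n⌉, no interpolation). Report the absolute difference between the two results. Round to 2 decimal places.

6.25

n = 10.
(a) r = 7.75; between ranks 7 (425) and 8 (450): 443.75.
(b) the nearest-rank method: rank 8 → 450.
|443.75 − 450| = 6.25.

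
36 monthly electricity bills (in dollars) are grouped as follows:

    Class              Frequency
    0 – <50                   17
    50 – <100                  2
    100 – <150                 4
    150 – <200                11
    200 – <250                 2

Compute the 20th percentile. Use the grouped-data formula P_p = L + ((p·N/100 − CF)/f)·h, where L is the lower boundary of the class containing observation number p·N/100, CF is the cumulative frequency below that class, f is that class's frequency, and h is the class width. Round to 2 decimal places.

N = 36; target position k = 20/100 · 36 = 7.2.
Cumulative frequencies: 17, 19, 23, 34, 36.
Observation 7.2 falls in the class 0 – <50.
L = 0, CF = 0, f = 17, h = 50.
P20 = 0 + ((7.2 − 0)/17)·50 = 0 + 21.1765 = 21.1765.

21.18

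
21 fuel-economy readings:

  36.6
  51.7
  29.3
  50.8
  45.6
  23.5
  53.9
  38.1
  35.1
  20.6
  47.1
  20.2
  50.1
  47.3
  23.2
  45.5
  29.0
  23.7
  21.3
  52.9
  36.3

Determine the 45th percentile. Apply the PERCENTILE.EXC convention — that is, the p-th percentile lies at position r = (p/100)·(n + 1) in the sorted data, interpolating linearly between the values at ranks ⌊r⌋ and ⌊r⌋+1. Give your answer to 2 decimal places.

36.18

Sorted: 20.2, 20.6, 21.3, 23.2, 23.5, 23.7, 29.0, 29.3, 35.1, 36.3, 36.6, 38.1, 45.5, 45.6, 47.1, 47.3, 50.1, 50.8, 51.7, 52.9, 53.9.
n = 21.
r = (45/100)·(21 + 1) = 9.9.
Rank 9 is 35.1 and rank 10 is 36.3.
Interpolate: 35.1 + 0.9·(36.3 − 35.1) = 35.1 + 0.9·1.2 = 36.18.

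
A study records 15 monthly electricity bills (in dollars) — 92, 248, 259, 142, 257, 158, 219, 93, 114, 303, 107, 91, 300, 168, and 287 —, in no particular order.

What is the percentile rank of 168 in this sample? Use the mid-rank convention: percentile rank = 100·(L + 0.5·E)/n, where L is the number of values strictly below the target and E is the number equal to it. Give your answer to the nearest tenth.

50.0

Sorted: 91, 92, 93, 107, 114, 142, 158, 168, 219, 248, 257, 259, 287, 300, 303.
Count below 168: L = 7; count equal: E = 1; n = 15.
Percentile rank = 100·(7 + 0.5·1)/15 = 100·7.5/15 = 50.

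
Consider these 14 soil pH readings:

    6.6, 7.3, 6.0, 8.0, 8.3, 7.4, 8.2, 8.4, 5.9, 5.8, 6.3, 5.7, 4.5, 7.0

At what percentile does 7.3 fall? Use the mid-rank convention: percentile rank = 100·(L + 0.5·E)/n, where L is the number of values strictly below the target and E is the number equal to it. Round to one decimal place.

Sorted: 4.5, 5.7, 5.8, 5.9, 6.0, 6.3, 6.6, 7.0, 7.3, 7.4, 8.0, 8.2, 8.3, 8.4.
Count below 7.3: L = 8; count equal: E = 1; n = 14.
Percentile rank = 100·(8 + 0.5·1)/14 = 100·8.5/14 = 60.71.

60.7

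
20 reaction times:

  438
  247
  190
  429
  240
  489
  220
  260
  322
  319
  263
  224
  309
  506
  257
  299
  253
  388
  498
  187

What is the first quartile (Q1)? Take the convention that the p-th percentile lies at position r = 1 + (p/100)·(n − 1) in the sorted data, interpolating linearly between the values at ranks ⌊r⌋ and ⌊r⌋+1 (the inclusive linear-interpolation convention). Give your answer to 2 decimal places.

Sorted: 187, 190, 220, 224, 240, 247, 253, 257, 260, 263, 299, 309, 319, 322, 388, 429, 438, 489, 498, 506.
n = 20.
r = 1 + (25/100)·(20 − 1) = 1 + 4.75 = 5.75.
Rank 5 is 240 and rank 6 is 247.
Interpolate: 240 + 0.75·(247 − 240) = 240 + 0.75·7 = 245.25.

245.25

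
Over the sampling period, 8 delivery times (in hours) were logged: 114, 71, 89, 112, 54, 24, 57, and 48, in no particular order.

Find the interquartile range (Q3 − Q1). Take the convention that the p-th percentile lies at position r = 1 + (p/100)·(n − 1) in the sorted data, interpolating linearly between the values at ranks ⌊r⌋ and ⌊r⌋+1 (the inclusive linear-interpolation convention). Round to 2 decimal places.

42.25

Sorted: 24, 48, 54, 57, 71, 89, 112, 114.
n = 8.
P25: r = 2.75; ranks 2–3 are 48, 54; interpolating gives 52.5.
P75: r = 6.25; ranks 6–7 are 89, 112; interpolating gives 94.75.
Difference: 94.75 − 52.5 = 42.25.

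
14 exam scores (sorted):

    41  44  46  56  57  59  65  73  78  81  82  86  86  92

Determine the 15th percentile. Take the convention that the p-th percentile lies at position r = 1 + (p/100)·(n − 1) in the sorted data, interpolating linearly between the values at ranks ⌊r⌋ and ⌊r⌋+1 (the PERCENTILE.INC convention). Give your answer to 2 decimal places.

n = 14.
r = 1 + (15/100)·(14 − 1) = 1 + 1.95 = 2.95.
Rank 2 is 44 and rank 3 is 46.
Interpolate: 44 + 0.95·(46 − 44) = 44 + 0.95·2 = 45.9.

45.90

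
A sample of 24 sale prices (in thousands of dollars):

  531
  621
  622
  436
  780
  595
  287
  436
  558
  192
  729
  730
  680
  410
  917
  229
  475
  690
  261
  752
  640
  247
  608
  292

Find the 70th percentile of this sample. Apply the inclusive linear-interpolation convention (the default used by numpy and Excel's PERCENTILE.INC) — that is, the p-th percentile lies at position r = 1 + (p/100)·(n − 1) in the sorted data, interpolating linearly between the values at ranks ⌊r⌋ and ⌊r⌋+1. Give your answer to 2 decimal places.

644.00

Sorted: 192, 229, 247, 261, 287, 292, 410, 436, 436, 475, 531, 558, 595, 608, 621, 622, 640, 680, 690, 729, 730, 752, 780, 917.
n = 24.
r = 1 + (70/100)·(24 − 1) = 1 + 16.1 = 17.1.
Rank 17 is 640 and rank 18 is 680.
Interpolate: 640 + 0.1·(680 − 640) = 640 + 0.1·40 = 644.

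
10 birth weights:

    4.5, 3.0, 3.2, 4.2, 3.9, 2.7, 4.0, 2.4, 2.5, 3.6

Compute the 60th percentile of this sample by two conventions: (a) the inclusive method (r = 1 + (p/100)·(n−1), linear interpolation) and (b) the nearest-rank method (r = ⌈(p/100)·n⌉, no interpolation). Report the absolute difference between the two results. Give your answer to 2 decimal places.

0.12

Sorted: 2.4, 2.5, 2.7, 3.0, 3.2, 3.6, 3.9, 4.0, 4.2, 4.5.
n = 10.
(a) r = 6.4; between ranks 6 (3.6) and 7 (3.9): 3.72.
(b) the nearest-rank method: rank 6 → 3.6.
|3.72 − 3.6| = 0.12.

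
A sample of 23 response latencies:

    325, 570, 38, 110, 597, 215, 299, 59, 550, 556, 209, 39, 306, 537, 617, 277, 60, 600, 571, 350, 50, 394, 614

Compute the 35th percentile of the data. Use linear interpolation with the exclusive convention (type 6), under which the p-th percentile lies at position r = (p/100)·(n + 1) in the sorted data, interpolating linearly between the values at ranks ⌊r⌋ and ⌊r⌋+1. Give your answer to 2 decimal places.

239.80

Sorted: 38, 39, 50, 59, 60, 110, 209, 215, 277, 299, 306, 325, 350, 394, 537, 550, 556, 570, 571, 597, 600, 614, 617.
n = 23.
r = (35/100)·(23 + 1) = 8.4.
Rank 8 is 215 and rank 9 is 277.
Interpolate: 215 + 0.4·(277 − 215) = 215 + 0.4·62 = 239.8.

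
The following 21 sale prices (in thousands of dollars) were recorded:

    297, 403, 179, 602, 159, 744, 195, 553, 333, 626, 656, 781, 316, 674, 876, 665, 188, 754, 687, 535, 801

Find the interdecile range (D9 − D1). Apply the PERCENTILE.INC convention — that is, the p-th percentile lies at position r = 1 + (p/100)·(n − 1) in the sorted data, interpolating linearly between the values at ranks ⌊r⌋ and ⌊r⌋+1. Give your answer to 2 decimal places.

Sorted: 159, 179, 188, 195, 297, 316, 333, 403, 535, 553, 602, 626, 656, 665, 674, 687, 744, 754, 781, 801, 876.
n = 21.
P10: r = 3 (integer) → 188.
P90: r = 19 (integer) → 781.
Difference: 781 − 188 = 593.

593.00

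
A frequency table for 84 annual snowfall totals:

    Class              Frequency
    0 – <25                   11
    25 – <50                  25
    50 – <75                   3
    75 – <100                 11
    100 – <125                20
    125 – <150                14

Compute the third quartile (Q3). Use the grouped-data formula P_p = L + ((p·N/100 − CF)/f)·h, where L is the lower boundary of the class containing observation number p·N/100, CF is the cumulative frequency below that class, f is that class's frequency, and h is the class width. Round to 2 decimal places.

N = 84; target position k = 75/100 · 84 = 63.
Cumulative frequencies: 11, 36, 39, 50, 70, 84.
Observation 63 falls in the class 100 – <125.
L = 100, CF = 50, f = 20, h = 25.
P75 = 100 + ((63 − 50)/20)·25 = 100 + 16.25 = 116.25.

116.25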